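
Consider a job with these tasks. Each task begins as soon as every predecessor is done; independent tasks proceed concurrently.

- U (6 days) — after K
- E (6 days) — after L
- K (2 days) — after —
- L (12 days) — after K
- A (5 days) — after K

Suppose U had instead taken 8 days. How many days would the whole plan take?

Critical path before the change: K→L→E = 2+12+6 = 20 giving 20 days.
U is off the critical path — its longest chain is 8 days, giving 12 of slack.
The critical path is still K→L→E; finish is now 20 days.

20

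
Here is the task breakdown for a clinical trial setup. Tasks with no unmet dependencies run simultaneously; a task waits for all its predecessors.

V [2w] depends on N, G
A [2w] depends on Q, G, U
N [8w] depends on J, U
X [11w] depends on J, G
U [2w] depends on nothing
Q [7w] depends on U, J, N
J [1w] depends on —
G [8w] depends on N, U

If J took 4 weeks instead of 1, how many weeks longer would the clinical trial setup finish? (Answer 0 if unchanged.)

2

Baseline: U→N→G→X = 2+8+8+11 = 29 → 29 weeks.
J has 1 week of float (longest path through it is 28).
The binding chain switches to J→N→G→X = 4+8+8+11 = 31; finish 31 weeks.
Change in finish: 31 − 29 = +2 weeks.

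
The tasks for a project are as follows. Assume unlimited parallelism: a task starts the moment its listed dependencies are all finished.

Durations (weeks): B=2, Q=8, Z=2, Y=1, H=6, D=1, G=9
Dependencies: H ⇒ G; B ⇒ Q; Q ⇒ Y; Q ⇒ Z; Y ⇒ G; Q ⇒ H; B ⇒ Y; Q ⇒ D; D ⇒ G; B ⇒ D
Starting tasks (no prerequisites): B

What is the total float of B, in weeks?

0

The longest chain is B→Q→H→G = 2+8+6+9 = 25; overall finish 25 weeks.
The longest chain containing B totals 25 weeks.
Float = 25 − 25 = 0.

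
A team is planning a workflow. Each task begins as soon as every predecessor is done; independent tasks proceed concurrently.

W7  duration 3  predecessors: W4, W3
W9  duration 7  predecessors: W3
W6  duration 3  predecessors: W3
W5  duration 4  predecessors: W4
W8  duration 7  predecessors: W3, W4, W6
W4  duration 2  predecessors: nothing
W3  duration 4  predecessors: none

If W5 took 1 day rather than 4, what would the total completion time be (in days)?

As given, the longest chain is W3→W6→W8 = 4+3+7 = 14, so the finish is 14 days.
W5 has 8 days of float (longest path through it is 6).
No other chain overtakes it, so the finish is 14 days.

14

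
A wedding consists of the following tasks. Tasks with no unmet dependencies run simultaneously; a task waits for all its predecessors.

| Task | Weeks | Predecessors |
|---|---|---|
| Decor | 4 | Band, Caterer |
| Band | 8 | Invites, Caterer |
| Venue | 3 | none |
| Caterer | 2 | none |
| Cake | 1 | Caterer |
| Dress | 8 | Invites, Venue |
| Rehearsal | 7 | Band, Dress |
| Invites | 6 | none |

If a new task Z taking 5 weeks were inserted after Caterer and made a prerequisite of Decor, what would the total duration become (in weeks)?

Originally the project takes 21 weeks.
With Z inserted, Decor now waits for max(Band, Caterer, Z).
New critical path: Invites→Dress→Rehearsal = 6+8+7 = 21 ⇒ 21 weeks.

21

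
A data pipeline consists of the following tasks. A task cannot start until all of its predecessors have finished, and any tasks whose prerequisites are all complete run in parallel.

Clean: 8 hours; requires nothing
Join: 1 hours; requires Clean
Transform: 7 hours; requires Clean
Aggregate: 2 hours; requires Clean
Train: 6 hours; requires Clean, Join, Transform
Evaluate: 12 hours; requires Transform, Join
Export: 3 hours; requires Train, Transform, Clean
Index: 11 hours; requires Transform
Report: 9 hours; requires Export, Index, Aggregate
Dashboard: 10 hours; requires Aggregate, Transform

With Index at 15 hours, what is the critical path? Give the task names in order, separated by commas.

Baseline: Clean→Transform→Index→Report = 8+7+11+9 = 35 → 35 hours.
Since Index is critical, the +4 change carries straight to that chain (now 39 hours).
No other chain overtakes it, so the finish is 39 hours.

Clean, Transform, Index, Report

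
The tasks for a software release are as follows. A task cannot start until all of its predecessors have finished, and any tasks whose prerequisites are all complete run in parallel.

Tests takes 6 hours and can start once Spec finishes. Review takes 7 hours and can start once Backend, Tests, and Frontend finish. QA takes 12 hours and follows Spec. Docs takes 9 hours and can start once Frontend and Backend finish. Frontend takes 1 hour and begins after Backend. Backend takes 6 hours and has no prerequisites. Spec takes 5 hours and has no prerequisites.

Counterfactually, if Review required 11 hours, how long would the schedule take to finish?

Critical path before the change: Spec→Tests→Review = 5+6+7 = 18 giving 18 hours.
Review is on the critical path; changing it to 11 makes that path 22 hours.
No other chain overtakes it, so the finish is 22 hours.

22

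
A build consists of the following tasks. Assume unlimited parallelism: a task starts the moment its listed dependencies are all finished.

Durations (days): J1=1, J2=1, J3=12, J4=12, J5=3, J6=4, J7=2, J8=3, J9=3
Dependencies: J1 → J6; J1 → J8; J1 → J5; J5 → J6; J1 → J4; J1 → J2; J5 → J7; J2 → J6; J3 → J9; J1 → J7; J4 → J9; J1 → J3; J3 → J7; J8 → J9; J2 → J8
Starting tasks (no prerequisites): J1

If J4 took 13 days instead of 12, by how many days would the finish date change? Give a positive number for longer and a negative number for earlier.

As given, the longest chain is J1→J4→J9 = 1+12+3 = 16, so the finish is 16 days.
Since J4 is critical, the +1 change carries straight to that chain (now 17 days).
That remains the longest chain; total 17 days.
Change in finish: 17 − 16 = +1 days.

1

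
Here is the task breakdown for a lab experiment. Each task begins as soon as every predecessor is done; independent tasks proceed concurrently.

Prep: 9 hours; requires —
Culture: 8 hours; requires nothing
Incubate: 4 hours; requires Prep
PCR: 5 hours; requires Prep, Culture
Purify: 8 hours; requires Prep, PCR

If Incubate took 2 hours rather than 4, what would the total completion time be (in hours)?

Baseline: Prep→PCR→Purify = 9+5+8 = 22 → 22 hours.
Incubate is off the critical path — its longest chain is 13 hours, giving 9 of slack.
No other chain overtakes it, so the finish is 22 hours.

22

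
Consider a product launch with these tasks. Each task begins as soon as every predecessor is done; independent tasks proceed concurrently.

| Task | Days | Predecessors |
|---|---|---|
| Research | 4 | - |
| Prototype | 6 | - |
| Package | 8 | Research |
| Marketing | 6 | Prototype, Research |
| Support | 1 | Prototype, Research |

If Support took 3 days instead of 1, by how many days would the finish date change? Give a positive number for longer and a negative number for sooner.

0

Actual critical path: Research→Package = 4+8 = 12 ⇒ 12 days.
Support is off the critical path — its longest chain is 7 days, giving 5 of slack.
That remains the longest chain; total 12 days.
Change in finish: 12 − 12 = +0 days.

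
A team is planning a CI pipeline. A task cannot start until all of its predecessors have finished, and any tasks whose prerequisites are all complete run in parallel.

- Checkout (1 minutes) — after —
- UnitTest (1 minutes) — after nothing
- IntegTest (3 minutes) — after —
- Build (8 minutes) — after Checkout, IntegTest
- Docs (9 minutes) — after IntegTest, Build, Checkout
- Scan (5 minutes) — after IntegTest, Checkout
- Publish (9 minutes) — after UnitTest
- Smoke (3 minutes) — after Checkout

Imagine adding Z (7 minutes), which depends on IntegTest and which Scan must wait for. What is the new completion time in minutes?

20

Originally the CI pipeline takes 20 minutes.
With Z inserted, Scan now waits for max(IntegTest, Checkout, Z).
New critical path: IntegTest→Build→Docs = 3+8+9 = 20 ⇒ 20 minutes.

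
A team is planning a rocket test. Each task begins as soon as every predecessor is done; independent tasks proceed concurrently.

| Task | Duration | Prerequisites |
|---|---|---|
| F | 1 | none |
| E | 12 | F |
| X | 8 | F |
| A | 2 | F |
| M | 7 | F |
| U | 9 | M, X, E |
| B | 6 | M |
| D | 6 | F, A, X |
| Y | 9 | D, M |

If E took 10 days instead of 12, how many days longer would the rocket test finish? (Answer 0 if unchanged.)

0

Actual critical path: F→X→D→Y = 1+8+6+9 = 24 ⇒ 24 days.
E is off the critical path — its longest chain is 22 days, giving 2 of slack.
The critical path is still F→X→D→Y; finish is now 24 days.
Change in finish: 24 − 24 = +0 days.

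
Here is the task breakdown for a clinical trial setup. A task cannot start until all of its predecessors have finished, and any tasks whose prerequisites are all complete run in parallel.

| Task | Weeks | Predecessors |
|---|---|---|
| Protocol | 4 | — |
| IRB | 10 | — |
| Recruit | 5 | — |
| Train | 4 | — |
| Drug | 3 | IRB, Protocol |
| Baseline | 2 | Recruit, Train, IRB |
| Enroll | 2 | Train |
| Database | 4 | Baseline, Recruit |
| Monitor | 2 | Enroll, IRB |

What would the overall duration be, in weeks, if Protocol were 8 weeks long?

Actual critical path: IRB→Baseline→Database = 10+2+4 = 16 ⇒ 16 weeks.
Protocol is off the critical path — its longest chain is 7 weeks, giving 9 of slack.
No other chain overtakes it, so the finish is 16 weeks.

16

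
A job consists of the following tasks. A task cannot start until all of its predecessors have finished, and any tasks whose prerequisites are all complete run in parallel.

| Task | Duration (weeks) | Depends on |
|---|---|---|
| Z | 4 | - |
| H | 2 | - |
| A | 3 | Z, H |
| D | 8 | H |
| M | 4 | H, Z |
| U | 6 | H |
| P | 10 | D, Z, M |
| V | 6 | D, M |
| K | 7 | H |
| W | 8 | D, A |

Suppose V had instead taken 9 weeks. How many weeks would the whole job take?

As given, the longest chain is H→D→P = 2+8+10 = 20, so the finish is 20 weeks.
The longest path through V is only 16 weeks, so V has float 4.
That remains the longest chain; total 20 weeks.

20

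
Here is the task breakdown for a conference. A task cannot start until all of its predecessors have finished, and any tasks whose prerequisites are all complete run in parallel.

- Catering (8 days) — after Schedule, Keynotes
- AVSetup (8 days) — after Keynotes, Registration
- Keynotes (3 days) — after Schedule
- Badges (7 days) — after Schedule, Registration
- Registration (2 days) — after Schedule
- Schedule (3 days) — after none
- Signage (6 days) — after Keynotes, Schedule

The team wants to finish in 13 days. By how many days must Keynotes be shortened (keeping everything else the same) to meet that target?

1

Current finish: 14 days; target: 13.
Keynotes is on every critical path, so each day cut from Keynotes cuts the finish by one (this holds down to a finish of 13).
Need 14 − 13 = 1 day off Keynotes → Keynotes becomes 2 days, finish becomes 13.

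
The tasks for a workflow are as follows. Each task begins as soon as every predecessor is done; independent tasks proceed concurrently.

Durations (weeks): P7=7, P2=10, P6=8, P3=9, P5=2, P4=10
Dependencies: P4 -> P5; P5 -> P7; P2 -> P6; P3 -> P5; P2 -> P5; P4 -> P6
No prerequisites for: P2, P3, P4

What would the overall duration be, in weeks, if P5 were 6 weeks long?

The binding path is P2→P5→P7 = 10+2+7 = 19; finish at 19 weeks.
P5 is on the critical path; changing it to 6 makes that path 23 weeks.
That remains the longest chain; total 23 weeks.

23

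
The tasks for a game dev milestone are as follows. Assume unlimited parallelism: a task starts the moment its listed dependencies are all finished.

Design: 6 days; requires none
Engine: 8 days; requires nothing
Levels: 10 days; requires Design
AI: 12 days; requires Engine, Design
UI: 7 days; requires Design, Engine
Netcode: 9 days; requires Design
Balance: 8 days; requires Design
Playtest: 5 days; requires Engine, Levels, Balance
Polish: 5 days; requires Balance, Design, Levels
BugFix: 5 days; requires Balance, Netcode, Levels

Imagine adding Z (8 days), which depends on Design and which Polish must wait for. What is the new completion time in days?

21

Originally the job takes 21 days.
With Z inserted, Polish now waits for max(Balance, Design, Levels, Z).
New critical path: Design→Levels→Playtest = 6+10+5 = 21 ⇒ 21 days.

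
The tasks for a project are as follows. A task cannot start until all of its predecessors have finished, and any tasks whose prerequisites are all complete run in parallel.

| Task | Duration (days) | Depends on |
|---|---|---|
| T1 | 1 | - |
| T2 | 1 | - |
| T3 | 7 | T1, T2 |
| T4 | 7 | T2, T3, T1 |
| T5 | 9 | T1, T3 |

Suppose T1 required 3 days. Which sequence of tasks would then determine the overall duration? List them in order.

Baseline: T1→T3→T5 = 1+7+9 = 17 → 17 days.
Since T1 is critical, the +2 change carries straight to that chain (now 19 days).
No other chain overtakes it, so the finish is 19 days.

T1, T3, T5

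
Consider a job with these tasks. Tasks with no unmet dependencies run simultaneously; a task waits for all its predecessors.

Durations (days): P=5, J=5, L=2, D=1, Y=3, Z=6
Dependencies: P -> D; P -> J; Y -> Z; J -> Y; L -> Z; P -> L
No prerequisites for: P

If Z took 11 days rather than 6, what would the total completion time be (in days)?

Baseline: P→J→Y→Z = 5+5+3+6 = 19 → 19 days.
Z lies on that path, so at 11 days the path becomes 24 days.
That remains the longest chain; total 24 days.

24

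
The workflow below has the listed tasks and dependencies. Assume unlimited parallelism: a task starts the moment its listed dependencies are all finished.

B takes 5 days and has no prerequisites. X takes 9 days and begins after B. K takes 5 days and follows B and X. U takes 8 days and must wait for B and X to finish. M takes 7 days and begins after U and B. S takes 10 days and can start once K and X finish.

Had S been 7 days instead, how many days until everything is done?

As given, the longest chain is B→X→K→S = 5+9+5+10 = 29, so the finish is 29 days.
S lies on that path, so at 7 days the path becomes 26 days.
New critical path: B→X→U→M = 5+9+8+7 = 29 ⇒ 29 days.

29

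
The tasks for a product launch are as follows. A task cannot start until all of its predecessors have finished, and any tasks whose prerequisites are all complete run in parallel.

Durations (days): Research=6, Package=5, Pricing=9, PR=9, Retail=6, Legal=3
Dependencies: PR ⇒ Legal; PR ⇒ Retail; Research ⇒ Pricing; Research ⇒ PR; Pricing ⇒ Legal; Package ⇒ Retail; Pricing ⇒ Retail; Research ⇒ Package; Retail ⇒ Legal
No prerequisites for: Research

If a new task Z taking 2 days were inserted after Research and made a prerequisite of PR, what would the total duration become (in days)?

Originally the schedule takes 24 days.
With Z inserted, PR now waits for max(Research, Z).
New critical path: Research→Z→PR→Retail→Legal = 6+2+9+6+3 = 26 ⇒ 26 days.

26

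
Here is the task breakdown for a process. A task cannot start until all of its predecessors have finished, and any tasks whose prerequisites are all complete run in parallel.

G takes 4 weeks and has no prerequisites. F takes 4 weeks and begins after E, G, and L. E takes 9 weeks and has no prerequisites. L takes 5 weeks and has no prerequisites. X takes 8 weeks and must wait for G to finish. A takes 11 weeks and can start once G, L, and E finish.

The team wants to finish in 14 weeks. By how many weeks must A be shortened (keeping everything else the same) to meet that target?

6

Current finish: 20 weeks; target: 14.
A is on every critical path, so each week cut from A cuts the finish by one (this holds down to a finish of 13).
Need 20 − 14 = 6 weeks off A → A becomes 5 weeks, finish becomes 14.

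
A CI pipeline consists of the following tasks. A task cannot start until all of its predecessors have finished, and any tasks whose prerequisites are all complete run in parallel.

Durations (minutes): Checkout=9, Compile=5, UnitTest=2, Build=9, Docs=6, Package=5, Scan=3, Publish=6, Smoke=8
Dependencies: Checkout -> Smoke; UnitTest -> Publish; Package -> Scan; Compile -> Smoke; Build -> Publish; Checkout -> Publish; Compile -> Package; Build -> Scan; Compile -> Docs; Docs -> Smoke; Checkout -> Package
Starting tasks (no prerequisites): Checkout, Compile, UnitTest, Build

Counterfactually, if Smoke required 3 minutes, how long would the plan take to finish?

17

The binding path is Compile→Docs→Smoke = 5+6+8 = 19; finish at 19 minutes.
Smoke is on the critical path; changing it to 3 makes that path 14 minutes.
New critical path: Checkout→Package→Scan = 9+5+3 = 17 ⇒ 17 minutes.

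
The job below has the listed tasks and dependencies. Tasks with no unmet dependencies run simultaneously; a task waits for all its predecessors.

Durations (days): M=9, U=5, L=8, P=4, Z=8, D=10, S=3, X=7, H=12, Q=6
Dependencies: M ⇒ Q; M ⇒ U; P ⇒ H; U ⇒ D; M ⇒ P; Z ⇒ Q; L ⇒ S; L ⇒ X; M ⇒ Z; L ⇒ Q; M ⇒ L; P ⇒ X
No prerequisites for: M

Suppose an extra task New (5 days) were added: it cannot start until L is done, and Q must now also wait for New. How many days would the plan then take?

28

Originally the plan takes 25 days.
With New inserted, Q now waits for max(M, L, Z, New).
New critical path: M→L→New→Q = 9+8+5+6 = 28 ⇒ 28 days.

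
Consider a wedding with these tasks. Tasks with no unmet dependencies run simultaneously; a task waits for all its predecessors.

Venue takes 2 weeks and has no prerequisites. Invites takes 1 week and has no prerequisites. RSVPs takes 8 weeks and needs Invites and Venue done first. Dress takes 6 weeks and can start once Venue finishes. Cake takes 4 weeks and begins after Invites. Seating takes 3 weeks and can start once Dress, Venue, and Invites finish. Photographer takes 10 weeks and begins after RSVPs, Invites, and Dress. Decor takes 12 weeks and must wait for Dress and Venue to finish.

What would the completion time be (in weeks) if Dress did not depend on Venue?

With the dependency in place, Venue→RSVPs→Photographer = 2+8+10 = 20 sets the finish at 20 weeks.
Without Venue→Dress, Dress's earliest start moves from 2 to 0.
After: Venue→RSVPs→Photographer = 2+8+10 = 20 → 20 weeks.

20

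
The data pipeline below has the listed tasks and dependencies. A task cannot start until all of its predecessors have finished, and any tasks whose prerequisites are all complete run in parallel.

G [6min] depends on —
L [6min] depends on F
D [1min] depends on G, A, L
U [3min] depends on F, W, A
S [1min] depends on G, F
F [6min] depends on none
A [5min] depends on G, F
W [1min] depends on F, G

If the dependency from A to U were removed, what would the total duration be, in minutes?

Before: longest chain F→A→U = 6+5+3 = 14, finish 14.
Without A→U, U's earliest start moves from 11 to 7.
New critical path: F→L→D = 6+6+1 = 13 ⇒ 13 minutes.

13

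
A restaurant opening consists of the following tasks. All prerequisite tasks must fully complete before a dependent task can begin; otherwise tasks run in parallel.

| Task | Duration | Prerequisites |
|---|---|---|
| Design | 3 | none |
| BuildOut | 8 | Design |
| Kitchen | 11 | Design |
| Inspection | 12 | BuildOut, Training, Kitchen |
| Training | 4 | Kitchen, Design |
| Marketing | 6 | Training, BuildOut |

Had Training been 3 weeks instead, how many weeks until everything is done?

As given, the longest chain is Design→Kitchen→Training→Inspection = 3+11+4+12 = 30, so the finish is 30 weeks.
Training lies on that path, so at 3 weeks the path becomes 29 weeks.
That remains the longest chain; total 29 weeks.

29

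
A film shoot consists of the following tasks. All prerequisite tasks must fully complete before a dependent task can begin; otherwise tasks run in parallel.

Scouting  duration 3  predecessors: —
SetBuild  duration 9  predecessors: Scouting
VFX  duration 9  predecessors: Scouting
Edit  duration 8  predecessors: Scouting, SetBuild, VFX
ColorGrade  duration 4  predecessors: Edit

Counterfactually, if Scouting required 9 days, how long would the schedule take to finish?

As given, the longest chain is Scouting→SetBuild→Edit→ColorGrade = 3+9+8+4 = 24, so the finish is 24 days.
Scouting lies on that path, so at 9 days the path becomes 30 days.
That remains the longest chain; total 30 days.

30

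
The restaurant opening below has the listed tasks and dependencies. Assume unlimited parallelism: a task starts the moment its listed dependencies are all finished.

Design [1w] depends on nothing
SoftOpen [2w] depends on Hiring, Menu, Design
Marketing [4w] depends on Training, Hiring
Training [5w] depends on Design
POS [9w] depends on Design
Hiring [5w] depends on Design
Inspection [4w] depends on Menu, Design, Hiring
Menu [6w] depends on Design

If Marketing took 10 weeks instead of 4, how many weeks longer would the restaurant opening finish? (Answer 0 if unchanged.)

5

Baseline: Design→Menu→Inspection = 1+6+4 = 11 → 11 weeks.
Marketing is off the critical path — its longest chain is 10 weeks, giving 1 of slack.
New critical path: Design→Hiring→Marketing = 1+5+10 = 16 ⇒ 16 weeks.
Change in finish: 16 − 11 = +5 weeks.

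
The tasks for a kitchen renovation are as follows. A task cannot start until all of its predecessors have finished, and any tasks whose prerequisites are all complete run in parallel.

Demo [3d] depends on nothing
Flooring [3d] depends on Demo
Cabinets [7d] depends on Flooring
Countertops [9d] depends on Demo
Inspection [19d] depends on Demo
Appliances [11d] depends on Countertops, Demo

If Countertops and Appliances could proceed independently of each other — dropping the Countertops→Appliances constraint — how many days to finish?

22

Original critical path: Demo→Countertops→Appliances = 3+9+11 = 23 ⇒ 23 days.
Without Countertops→Appliances, Appliances's earliest start moves from 12 to 3.
New critical path: Demo→Inspection = 3+19 = 22 ⇒ 22 days.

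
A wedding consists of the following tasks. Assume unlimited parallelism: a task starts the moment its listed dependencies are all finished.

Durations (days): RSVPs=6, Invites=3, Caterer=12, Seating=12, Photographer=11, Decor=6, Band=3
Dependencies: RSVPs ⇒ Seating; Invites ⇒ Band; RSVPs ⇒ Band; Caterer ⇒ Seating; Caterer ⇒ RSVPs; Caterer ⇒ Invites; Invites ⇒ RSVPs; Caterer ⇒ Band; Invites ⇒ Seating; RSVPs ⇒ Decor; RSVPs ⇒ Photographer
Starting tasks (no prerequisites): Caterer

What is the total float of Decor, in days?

6

Caterer→Invites→RSVPs→Seating = 12+3+6+12 = 33 sets the makespan at 33 days.
Decor finishes as early as 27 and must finish by 33.
Slack of Decor = 27 − 21 = 6 days.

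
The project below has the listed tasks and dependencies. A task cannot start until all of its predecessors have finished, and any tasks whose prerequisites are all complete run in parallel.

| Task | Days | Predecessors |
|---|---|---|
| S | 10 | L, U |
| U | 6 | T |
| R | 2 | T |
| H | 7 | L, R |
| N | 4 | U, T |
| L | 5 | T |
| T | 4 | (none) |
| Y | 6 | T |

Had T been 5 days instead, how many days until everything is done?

21

Baseline: T→U→S = 4+6+10 = 20 → 20 days.
T lies on that path, so at 5 days the path becomes 21 days.
That remains the longest chain; total 21 days.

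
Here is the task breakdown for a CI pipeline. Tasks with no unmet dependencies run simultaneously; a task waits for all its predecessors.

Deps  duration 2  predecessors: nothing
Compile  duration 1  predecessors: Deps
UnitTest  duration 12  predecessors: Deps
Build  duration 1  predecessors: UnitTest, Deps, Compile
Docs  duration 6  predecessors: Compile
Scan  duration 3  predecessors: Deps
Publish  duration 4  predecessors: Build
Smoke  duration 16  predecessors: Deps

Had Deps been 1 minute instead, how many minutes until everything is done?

18

The binding path is Deps→UnitTest→Build→Publish = 2+12+1+4 = 19; finish at 19 minutes.
Deps is on the critical path; changing it to 1 makes that path 18 minutes.
The critical path is still Deps→UnitTest→Build→Publish; finish is now 18 minutes.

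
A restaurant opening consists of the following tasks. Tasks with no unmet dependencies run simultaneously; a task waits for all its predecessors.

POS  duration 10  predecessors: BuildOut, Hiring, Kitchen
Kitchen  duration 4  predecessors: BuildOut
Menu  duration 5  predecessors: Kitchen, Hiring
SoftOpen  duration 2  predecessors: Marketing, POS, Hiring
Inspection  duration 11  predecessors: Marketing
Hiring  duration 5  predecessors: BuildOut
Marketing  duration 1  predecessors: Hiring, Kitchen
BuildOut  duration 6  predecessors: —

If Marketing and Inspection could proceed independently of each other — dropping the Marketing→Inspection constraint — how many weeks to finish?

23

Before: longest chain BuildOut→Hiring→POS→SoftOpen = 6+5+10+2 = 23, finish 23.
Without Marketing→Inspection, Inspection's earliest start moves from 12 to 0.
After: BuildOut→Hiring→POS→SoftOpen = 6+5+10+2 = 23 → 23 weeks.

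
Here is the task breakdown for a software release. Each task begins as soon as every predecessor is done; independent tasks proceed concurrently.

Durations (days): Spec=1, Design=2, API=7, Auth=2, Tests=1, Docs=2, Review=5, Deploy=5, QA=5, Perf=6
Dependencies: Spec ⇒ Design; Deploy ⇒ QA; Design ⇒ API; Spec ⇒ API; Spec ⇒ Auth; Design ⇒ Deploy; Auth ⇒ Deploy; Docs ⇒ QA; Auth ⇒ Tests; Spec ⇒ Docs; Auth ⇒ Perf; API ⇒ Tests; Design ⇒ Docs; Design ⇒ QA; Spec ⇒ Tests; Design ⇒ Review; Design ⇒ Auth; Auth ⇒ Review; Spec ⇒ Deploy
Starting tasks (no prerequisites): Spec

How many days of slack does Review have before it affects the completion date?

5

The longest chain is Spec→Design→Auth→Deploy→QA = 1+2+2+5+5 = 15; overall finish 15 days.
Review finishes as early as 10 and must finish by 15.
Float = 15 − 10 = 5.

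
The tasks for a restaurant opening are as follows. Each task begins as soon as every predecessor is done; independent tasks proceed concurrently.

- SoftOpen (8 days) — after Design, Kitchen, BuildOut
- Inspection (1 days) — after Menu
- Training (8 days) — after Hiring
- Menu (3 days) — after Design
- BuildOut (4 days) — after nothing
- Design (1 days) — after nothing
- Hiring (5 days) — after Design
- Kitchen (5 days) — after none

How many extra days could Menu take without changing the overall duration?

Critical path: Design→Hiring→Training = 1+5+8 = 14, so the finish is 14 days.
The longest chain containing Menu totals 5 days.
So Menu can slip 13 − 4 = 9 days.

9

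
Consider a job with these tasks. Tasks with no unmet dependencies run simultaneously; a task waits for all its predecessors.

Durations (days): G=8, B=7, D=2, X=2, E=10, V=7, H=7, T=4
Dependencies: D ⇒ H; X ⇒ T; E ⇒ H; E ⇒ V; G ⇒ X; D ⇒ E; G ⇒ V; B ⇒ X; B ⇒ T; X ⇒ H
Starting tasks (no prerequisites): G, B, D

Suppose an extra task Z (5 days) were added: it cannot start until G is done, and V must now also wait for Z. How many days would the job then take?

20

Originally the job takes 19 days.
With Z inserted, V now waits for max(G, E, Z).
New critical path: G→Z→V = 8+5+7 = 20 ⇒ 20 days.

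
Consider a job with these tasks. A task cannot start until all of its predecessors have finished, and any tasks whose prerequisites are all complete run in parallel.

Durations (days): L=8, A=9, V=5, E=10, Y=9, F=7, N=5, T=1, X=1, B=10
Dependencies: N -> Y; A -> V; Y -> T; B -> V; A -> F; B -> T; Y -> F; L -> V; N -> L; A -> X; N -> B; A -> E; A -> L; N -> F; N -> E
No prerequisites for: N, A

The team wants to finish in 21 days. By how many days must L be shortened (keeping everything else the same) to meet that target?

1

Current finish: 22 days; target: 21.
L is on every critical path, so each day cut from L cuts the finish by one (this holds down to a finish of 21).
Need 22 − 21 = 1 day off L → L becomes 7 days, finish becomes 21.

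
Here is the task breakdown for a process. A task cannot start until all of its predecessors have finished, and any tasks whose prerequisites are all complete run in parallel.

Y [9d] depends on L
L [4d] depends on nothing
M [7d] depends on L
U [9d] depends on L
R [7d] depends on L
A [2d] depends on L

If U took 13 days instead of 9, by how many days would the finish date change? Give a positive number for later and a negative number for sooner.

4

Actual critical path: L→U = 4+9 = 13 ⇒ 13 days.
U is on the critical path; changing it to 13 makes that path 17 days.
No other chain overtakes it, so the finish is 17 days.
Change in finish: 17 − 13 = +4 days.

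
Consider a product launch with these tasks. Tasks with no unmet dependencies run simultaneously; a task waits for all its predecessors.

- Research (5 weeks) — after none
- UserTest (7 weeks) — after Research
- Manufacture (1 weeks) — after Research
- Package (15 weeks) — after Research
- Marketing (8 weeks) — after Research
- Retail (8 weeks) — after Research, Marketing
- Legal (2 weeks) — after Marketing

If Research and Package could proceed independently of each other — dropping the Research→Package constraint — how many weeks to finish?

Before: longest chain Research→Marketing→Retail = 5+8+8 = 21, finish 21.
Without Research→Package, Package's earliest start moves from 5 to 0.
New critical path: Research→Marketing→Retail = 5+8+8 = 21 ⇒ 21 weeks.

21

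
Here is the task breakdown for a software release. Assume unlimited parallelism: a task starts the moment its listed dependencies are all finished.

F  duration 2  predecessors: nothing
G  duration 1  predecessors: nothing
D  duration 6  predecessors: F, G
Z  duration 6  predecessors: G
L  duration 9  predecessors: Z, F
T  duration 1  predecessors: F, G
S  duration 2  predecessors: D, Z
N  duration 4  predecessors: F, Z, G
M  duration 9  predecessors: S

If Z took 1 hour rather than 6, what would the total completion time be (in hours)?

Actual critical path: F→D→S→M = 2+6+2+9 = 19 ⇒ 19 hours.
Z is off the critical path — its longest chain is 18 hours, giving 1 of slack.
That remains the longest chain; total 19 hours.

19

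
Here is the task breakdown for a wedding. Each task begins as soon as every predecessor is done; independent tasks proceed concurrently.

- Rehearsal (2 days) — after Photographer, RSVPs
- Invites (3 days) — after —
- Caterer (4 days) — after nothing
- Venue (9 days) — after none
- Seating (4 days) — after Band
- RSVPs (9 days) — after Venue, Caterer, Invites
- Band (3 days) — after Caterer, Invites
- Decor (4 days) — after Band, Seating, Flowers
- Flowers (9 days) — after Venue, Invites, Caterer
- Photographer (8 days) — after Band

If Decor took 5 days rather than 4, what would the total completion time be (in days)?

The binding path is Venue→Flowers→Decor = 9+9+4 = 22; finish at 22 days.
Since Decor is critical, the +1 change carries straight to that chain (now 23 days).
That remains the longest chain; total 23 days.

23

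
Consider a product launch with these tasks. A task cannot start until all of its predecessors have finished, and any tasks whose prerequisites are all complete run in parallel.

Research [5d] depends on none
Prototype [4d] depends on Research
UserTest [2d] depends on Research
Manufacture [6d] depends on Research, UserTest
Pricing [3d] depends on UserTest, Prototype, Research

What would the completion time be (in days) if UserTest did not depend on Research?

12

With the dependency in place, Research→UserTest→Manufacture = 5+2+6 = 13 sets the finish at 13 days.
Without Research→UserTest, UserTest's earliest start moves from 5 to 0.
New critical path: Research→Prototype→Pricing = 5+4+3 = 12 ⇒ 12 days.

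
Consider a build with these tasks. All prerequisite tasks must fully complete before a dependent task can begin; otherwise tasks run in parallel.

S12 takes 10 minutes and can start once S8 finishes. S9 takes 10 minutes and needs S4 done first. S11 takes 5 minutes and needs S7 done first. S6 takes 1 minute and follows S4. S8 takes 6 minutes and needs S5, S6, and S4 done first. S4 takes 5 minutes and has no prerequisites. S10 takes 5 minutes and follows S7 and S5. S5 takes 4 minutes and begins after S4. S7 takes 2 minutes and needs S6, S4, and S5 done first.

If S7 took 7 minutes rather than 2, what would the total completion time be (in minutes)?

25

Actual critical path: S4→S5→S8→S12 = 5+4+6+10 = 25 ⇒ 25 minutes.
S7 has 9 minutes of float (longest path through it is 16).
The critical path is still S4→S5→S8→S12; finish is now 25 minutes.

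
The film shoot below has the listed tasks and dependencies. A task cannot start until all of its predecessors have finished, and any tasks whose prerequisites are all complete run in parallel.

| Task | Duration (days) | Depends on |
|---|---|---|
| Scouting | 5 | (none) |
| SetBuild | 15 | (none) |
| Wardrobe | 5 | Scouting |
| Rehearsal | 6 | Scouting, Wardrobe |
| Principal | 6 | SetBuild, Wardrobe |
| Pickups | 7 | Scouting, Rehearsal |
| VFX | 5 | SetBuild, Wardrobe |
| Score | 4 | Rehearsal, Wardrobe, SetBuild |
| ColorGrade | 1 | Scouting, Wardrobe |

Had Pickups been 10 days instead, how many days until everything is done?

26

As given, the longest chain is Scouting→Wardrobe→Rehearsal→Pickups = 5+5+6+7 = 23, so the finish is 23 days.
Pickups is on the critical path; changing it to 10 makes that path 26 days.
No other chain overtakes it, so the finish is 26 days.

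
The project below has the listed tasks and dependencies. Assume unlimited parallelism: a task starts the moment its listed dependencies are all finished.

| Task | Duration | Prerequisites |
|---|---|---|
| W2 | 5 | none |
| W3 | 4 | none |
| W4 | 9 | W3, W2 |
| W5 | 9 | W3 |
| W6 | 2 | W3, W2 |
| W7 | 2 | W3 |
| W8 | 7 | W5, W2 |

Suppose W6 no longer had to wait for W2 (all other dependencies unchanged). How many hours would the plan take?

20

Original critical path: W3→W5→W8 = 4+9+7 = 20 ⇒ 20 hours.
Without W2→W6, W6's earliest start moves from 5 to 4.
After: W3→W5→W8 = 4+9+7 = 20 → 20 hours.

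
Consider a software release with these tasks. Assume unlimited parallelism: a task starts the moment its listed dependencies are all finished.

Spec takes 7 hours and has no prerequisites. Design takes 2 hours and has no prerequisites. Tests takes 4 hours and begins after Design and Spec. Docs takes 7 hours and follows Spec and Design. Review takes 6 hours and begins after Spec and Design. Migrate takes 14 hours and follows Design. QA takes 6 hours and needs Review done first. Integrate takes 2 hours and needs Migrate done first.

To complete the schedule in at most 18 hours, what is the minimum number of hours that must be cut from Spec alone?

1

Current finish: 19 hours; target: 18.
Spec is on every critical path, so each hour cut from Spec cuts the finish by one (this holds down to a finish of 18).
Need 19 − 18 = 1 hour off Spec → Spec becomes 6 hours, finish becomes 18.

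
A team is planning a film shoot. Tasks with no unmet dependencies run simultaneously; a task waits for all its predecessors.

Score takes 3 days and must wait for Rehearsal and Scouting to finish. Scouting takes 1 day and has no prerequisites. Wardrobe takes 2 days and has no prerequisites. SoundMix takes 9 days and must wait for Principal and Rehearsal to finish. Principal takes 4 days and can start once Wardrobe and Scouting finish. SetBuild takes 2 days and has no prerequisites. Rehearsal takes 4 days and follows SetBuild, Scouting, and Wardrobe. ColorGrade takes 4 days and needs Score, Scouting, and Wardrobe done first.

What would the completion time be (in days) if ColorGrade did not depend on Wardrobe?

15

With the dependency in place, SetBuild→Rehearsal→SoundMix = 2+4+9 = 15 sets the finish at 15 days.
Dropping Wardrobe→ColorGrade doesn't change ColorGrade's earliest start (9); another predecessor still binds.
New critical path: SetBuild→Rehearsal→SoundMix = 2+4+9 = 15 ⇒ 15 days.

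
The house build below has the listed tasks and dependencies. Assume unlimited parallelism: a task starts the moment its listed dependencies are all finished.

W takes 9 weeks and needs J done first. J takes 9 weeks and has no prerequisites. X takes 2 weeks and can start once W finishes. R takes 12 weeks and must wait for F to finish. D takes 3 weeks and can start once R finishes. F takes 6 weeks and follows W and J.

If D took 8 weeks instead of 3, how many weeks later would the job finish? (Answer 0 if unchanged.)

5

As given, the longest chain is J→W→F→R→D = 9+9+6+12+3 = 39, so the finish is 39 weeks.
Since D is critical, the +5 change carries straight to that chain (now 44 weeks).
No other chain overtakes it, so the finish is 44 weeks.
Change in finish: 44 − 39 = +5 weeks.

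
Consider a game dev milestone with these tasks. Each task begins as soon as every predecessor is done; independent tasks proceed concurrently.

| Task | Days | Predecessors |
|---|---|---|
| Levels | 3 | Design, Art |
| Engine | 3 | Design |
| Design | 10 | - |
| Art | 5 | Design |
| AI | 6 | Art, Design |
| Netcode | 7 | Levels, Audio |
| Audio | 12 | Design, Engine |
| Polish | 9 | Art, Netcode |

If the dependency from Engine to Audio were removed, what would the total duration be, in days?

38

Original critical path: Design→Engine→Audio→Netcode→Polish = 10+3+12+7+9 = 41 ⇒ 41 days.
Without Engine→Audio, Audio's earliest start moves from 13 to 10.
After: Design→Audio→Netcode→Polish = 10+12+7+9 = 38 → 38 days.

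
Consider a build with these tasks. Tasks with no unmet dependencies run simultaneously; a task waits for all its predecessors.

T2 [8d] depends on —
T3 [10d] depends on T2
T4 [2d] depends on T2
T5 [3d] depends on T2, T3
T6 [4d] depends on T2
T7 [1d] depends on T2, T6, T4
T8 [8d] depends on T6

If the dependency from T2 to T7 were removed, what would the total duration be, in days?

Before: longest chain T2→T3→T5 = 8+10+3 = 21, finish 21.
Dropping T2→T7 doesn't change T7's earliest start (12); another predecessor still binds.
After: T2→T3→T5 = 8+10+3 = 21 → 21 days.

21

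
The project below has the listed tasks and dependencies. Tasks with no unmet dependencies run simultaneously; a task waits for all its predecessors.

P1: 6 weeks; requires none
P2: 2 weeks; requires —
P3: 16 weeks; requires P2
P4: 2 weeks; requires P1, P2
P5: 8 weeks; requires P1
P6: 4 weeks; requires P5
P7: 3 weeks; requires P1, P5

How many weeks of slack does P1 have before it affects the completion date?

0

P1→P5→P6 = 6+8+4 = 18 sets the makespan at 18 weeks.
P1 finishes as early as 6 and must finish by 6.
So P1 can slip 6 − 6 = 0 weeks.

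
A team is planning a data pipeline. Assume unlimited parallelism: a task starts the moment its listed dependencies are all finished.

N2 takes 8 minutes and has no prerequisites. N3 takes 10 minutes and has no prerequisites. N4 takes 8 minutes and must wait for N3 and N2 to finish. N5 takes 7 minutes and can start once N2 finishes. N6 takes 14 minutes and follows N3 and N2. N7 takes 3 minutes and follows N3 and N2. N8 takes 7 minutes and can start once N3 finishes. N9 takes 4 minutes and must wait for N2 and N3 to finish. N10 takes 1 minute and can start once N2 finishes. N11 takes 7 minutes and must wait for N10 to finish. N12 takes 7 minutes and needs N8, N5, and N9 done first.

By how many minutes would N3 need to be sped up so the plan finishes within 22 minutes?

Current finish: 24 minutes; target: 22.
N3 is on every critical path, so each minute cut from N3 cuts the finish by one (this holds down to a finish of 22).
Need 24 − 22 = 2 minutes off N3 → N3 becomes 8 minutes, finish becomes 22.

2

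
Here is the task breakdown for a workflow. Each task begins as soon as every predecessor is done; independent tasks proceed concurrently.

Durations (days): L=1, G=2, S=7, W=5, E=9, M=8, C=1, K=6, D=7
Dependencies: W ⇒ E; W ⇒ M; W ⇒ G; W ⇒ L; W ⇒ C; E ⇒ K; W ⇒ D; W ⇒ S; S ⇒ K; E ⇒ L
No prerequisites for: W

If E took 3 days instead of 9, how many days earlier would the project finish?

The binding path is W→E→K = 5+9+6 = 20; finish at 20 days.
E lies on that path, so at 3 days the path becomes 14 days.
New critical path: W→S→K = 5+7+6 = 18 ⇒ 18 days.
Change in finish: 18 − 20 = -2 days.

2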